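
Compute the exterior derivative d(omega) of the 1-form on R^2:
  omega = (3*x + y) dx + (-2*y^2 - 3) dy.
d(omega) = (-1) dx ∧ dy

For a 1-form omega = sum_i f_i dx_i, the exterior derivative is
  d(omega) = sum_{i < j} (∂f_j/∂x_i - ∂f_i/∂x_j) dx_i ∧ dx_j.
  coefficient of dx ∧ dy: ∂f_2/∂x - ∂f_1/∂y = ∂(-2*y^2 - 3)/∂x - ∂(3*x + y)/∂y = -1
Assembling: d(omega) = (-1) dx ∧ dy.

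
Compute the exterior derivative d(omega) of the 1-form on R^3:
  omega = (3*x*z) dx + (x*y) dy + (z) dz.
d(omega) = (y) dx ∧ dy + (-3*x) dx ∧ dz

For a 1-form omega = sum_i f_i dx_i, the exterior derivative is
  d(omega) = sum_{i < j} (∂f_j/∂x_i - ∂f_i/∂x_j) dx_i ∧ dx_j.
  coefficient of dx ∧ dy: ∂f_2/∂x - ∂f_1/∂y = ∂(x*y)/∂x - ∂(3*x*z)/∂y = y
  coefficient of dx ∧ dz: ∂f_3/∂x - ∂f_1/∂z = ∂(z)/∂x - ∂(3*x*z)/∂z = -3*x
Assembling: d(omega) = (y) dx ∧ dy + (-3*x) dx ∧ dz.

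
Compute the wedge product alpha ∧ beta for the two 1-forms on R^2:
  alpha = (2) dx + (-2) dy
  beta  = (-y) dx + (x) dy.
alpha ∧ beta = (2*x - 2*y) dx ∧ dy

Distribute the wedge, using dx_i ∧ dx_j = -dx_j ∧ dx_i and dx_i ∧ dx_i = 0. For each pair (i, j) with i < j, the coefficient of dx_i ∧ dx_j in alpha ∧ beta is (alpha_i * beta_j - alpha_j * beta_i). Collecting: alpha ∧ beta = (2*x - 2*y) dx ∧ dy.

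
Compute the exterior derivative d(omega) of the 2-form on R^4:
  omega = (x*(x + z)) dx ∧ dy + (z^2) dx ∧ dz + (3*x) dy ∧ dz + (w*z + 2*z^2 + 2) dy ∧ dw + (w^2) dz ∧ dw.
d(omega) = (x + 3) dx ∧ dy ∧ dz + (-w - 4*z) dy ∧ dz ∧ dw

For a 2-form omega = sum_{i<j} g_{ij} dx_i ∧ dx_j, the exterior derivative is
  d(omega) = sum_{i<j} d(g_{ij}) ∧ dx_i ∧ dx_j = sum_{i<j, k} (∂g_{ij}/∂x_k) dx_k ∧ dx_i ∧ dx_j.
Expand each term, using dx_k ∧ dx_i ∧ dx_j = sgn(permutation) dx_{(a)} ∧ dx_{(b)} ∧ dx_{(c)} with (a < b < c) sorted:
  d(x*(x + z)) includes (∂/∂z)(x*(x + z)) dz = (x) dz, which multiplied by dx ∧ dy gives (x) dx ∧ dy ∧ dz
  d(3*x) includes (∂/∂x)(3*x) dx = (3) dx, which multiplied by dy ∧ dz gives (3) dx ∧ dy ∧ dz
  d(w*z + 2*z^2 + 2) includes (∂/∂z)(w*z + 2*z^2 + 2) dz = (w + 4*z) dz, which multiplied by dy ∧ dw gives (-w - 4*z) dy ∧ dz ∧ dw
Collecting like 3-forms: d(omega) = (x + 3) dx ∧ dy ∧ dz + (-w - 4*z) dy ∧ dz ∧ dw.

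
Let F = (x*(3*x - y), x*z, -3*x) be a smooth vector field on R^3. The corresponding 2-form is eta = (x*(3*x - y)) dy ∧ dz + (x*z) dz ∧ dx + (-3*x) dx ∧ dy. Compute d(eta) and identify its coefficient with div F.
d(eta) = (6*x - y) dx ∧ dy ∧ dz; div F = 6*x - y

For a 2-form in R^3 of the form above, applying d gives a 3-form with coefficient ∂P/∂x + ∂Q/∂y + ∂R/∂z:
  ∂P/∂x = 6*x - y
  ∂Q/∂y = 0
  ∂R/∂z = 0
Sum = 6*x - y, which is exactly div F.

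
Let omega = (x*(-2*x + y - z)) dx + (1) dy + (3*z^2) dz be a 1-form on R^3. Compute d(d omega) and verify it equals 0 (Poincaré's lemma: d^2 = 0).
d(d omega) = 0

Step 1: d omega = sum_{i<j} (∂f_j/∂x_i - ∂f_i/∂x_j) dx_i ∧ dx_j:
  coeff of dx ∧ dy: -x
  coeff of dx ∧ dz: x
  coeff of dy ∧ dz: 0
Step 2: Apply d again to each 2-form coefficient. The only possible 3-form in R^3 is dx ∧ dy ∧ dz, with coefficient
  ∂(coeff of dy∧dz)/∂x - ∂(coeff of dx∧dz)/∂y + ∂(coeff of dx∧dy)/∂z
  = ∂/∂x (0) - ∂/∂y (x) + ∂/∂z (-x).
Each of these terms simplifies to sums of mixed partials that cancel in pairs. The result is 0 (by equality of mixed partials for smooth functions — Schwarz / Clairaut).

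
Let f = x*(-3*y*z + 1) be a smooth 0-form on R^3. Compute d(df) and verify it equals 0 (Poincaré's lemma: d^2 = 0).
d(df) = 0

Step 1: df = sum_i (∂f/∂x_i) dx_i = (-3*y*z + 1) dx + (-3*x*z) dy + (-3*x*y) dz.
Step 2: Apply d again. Using the 1-form formula, the coefficient of dx ∧ dy in d(df) is ∂^2 f/∂x ∂y - ∂^2 f/∂y ∂x = (-3*z) - (-3*z) = 0 (equality of mixed partials for smooth f).
Similarly for dx ∧ dz and dy ∧ dz — all coefficients vanish. So d(df) = 0.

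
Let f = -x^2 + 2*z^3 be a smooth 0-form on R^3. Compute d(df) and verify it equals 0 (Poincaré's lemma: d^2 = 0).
d(df) = 0

Step 1: df = sum_i (∂f/∂x_i) dx_i = (-2*x) dx + (0) dy + (6*z^2) dz.
Step 2: Apply d again. Using the 1-form formula, the coefficient of dx ∧ dy in d(df) is ∂^2 f/∂x ∂y - ∂^2 f/∂y ∂x = (0) - (0) = 0 (equality of mixed partials for smooth f).
Similarly for dx ∧ dz and dy ∧ dz — all coefficients vanish. So d(df) = 0.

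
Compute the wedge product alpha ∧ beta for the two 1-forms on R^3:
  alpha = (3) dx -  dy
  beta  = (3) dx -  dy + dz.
alpha ∧ beta = (3) dx ∧ dz + (-1) dy ∧ dz

Distribute the wedge, using dx_i ∧ dx_j = -dx_j ∧ dx_i and dx_i ∧ dx_i = 0. For each pair (i, j) with i < j, the coefficient of dx_i ∧ dx_j in alpha ∧ beta is (alpha_i * beta_j - alpha_j * beta_i). Collecting: alpha ∧ beta = (3) dx ∧ dz + (-1) dy ∧ dz.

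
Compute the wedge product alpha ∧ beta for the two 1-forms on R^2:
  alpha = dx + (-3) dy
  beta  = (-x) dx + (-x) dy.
alpha ∧ beta = (-4*x) dx ∧ dy

Distribute the wedge, using dx_i ∧ dx_j = -dx_j ∧ dx_i and dx_i ∧ dx_i = 0. For each pair (i, j) with i < j, the coefficient of dx_i ∧ dx_j in alpha ∧ beta is (alpha_i * beta_j - alpha_j * beta_i). Collecting: alpha ∧ beta = (-4*x) dx ∧ dy.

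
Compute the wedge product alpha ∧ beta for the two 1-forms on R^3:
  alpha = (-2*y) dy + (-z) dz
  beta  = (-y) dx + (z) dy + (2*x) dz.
alpha ∧ beta = (-2*y^2) dx ∧ dy + (-4*x*y + z^2) dy ∧ dz + (-y*z) dx ∧ dz

Distribute the wedge, using dx_i ∧ dx_j = -dx_j ∧ dx_i and dx_i ∧ dx_i = 0. For each pair (i, j) with i < j, the coefficient of dx_i ∧ dx_j in alpha ∧ beta is (alpha_i * beta_j - alpha_j * beta_i). Collecting: alpha ∧ beta = (-2*y^2) dx ∧ dy + (-4*x*y + z^2) dy ∧ dz + (-y*z) dx ∧ dz.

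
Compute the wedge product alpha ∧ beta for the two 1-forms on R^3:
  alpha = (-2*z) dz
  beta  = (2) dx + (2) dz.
alpha ∧ beta = (4*z) dx ∧ dz

Distribute the wedge, using dx_i ∧ dx_j = -dx_j ∧ dx_i and dx_i ∧ dx_i = 0. For each pair (i, j) with i < j, the coefficient of dx_i ∧ dx_j in alpha ∧ beta is (alpha_i * beta_j - alpha_j * beta_i). Collecting: alpha ∧ beta = (4*z) dx ∧ dz.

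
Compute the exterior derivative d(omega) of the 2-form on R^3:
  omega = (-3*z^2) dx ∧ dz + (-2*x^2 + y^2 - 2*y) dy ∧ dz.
d(omega) = (-4*x) dx ∧ dy ∧ dz

For a 2-form omega = sum_{i<j} g_{ij} dx_i ∧ dx_j, the exterior derivative is
  d(omega) = sum_{i<j} d(g_{ij}) ∧ dx_i ∧ dx_j = sum_{i<j, k} (∂g_{ij}/∂x_k) dx_k ∧ dx_i ∧ dx_j.
Expand each term, using dx_k ∧ dx_i ∧ dx_j = sgn(permutation) dx_{(a)} ∧ dx_{(b)} ∧ dx_{(c)} with (a < b < c) sorted:
  d(-2*x^2 + y^2 - 2*y) includes (∂/∂x)(-2*x^2 + y^2 - 2*y) dx = (-4*x) dx, which multiplied by dy ∧ dz gives (-4*x) dx ∧ dy ∧ dz
Collecting like 3-forms: d(omega) = (-4*x) dx ∧ dy ∧ dz.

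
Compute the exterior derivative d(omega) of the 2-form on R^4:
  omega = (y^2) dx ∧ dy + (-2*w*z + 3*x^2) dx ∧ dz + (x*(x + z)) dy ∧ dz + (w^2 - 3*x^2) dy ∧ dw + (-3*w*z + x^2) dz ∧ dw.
d(omega) = (2*x - 2*z) dx ∧ dz ∧ dw + (2*x + z) dx ∧ dy ∧ dz + (-6*x) dx ∧ dy ∧ dw

For a 2-form omega = sum_{i<j} g_{ij} dx_i ∧ dx_j, the exterior derivative is
  d(omega) = sum_{i<j} d(g_{ij}) ∧ dx_i ∧ dx_j = sum_{i<j, k} (∂g_{ij}/∂x_k) dx_k ∧ dx_i ∧ dx_j.
Expand each term, using dx_k ∧ dx_i ∧ dx_j = sgn(permutation) dx_{(a)} ∧ dx_{(b)} ∧ dx_{(c)} with (a < b < c) sorted:
  d(-2*w*z + 3*x^2) includes (∂/∂w)(-2*w*z + 3*x^2) dw = (-2*z) dw, which multiplied by dx ∧ dz gives (-2*z) dx ∧ dz ∧ dw
  d(x*(x + z)) includes (∂/∂x)(x*(x + z)) dx = (2*x + z) dx, which multiplied by dy ∧ dz gives (2*x + z) dx ∧ dy ∧ dz
  d(w^2 - 3*x^2) includes (∂/∂x)(w^2 - 3*x^2) dx = (-6*x) dx, which multiplied by dy ∧ dw gives (-6*x) dx ∧ dy ∧ dw
  d(-3*w*z + x^2) includes (∂/∂x)(-3*w*z + x^2) dx = (2*x) dx, which multiplied by dz ∧ dw gives (2*x) dx ∧ dz ∧ dw
Collecting like 3-forms: d(omega) = (2*x - 2*z) dx ∧ dz ∧ dw + (2*x + z) dx ∧ dy ∧ dz + (-6*x) dx ∧ dy ∧ dw.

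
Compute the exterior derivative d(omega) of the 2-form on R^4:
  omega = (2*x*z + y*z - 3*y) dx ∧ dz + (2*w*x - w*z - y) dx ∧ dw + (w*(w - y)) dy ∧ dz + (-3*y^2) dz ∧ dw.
d(omega) = (3 - z) dx ∧ dy ∧ dz + (1) dx ∧ dy ∧ dw + (w) dx ∧ dz ∧ dw + (2*w - 7*y) dy ∧ dz ∧ dw

For a 2-form omega = sum_{i<j} g_{ij} dx_i ∧ dx_j, the exterior derivative is
  d(omega) = sum_{i<j} d(g_{ij}) ∧ dx_i ∧ dx_j = sum_{i<j, k} (∂g_{ij}/∂x_k) dx_k ∧ dx_i ∧ dx_j.
Expand each term, using dx_k ∧ dx_i ∧ dx_j = sgn(permutation) dx_{(a)} ∧ dx_{(b)} ∧ dx_{(c)} with (a < b < c) sorted:
  d(2*x*z + y*z - 3*y) includes (∂/∂y)(2*x*z + y*z - 3*y) dy = (z - 3) dy, which multiplied by dx ∧ dz gives (3 - z) dx ∧ dy ∧ dz
  d(2*w*x - w*z - y) includes (∂/∂y)(2*w*x - w*z - y) dy = (-1) dy, which multiplied by dx ∧ dw gives (1) dx ∧ dy ∧ dw
  d(2*w*x - w*z - y) includes (∂/∂z)(2*w*x - w*z - y) dz = (-w) dz, which multiplied by dx ∧ dw gives (w) dx ∧ dz ∧ dw
  d(w*(w - y)) includes (∂/∂w)(w*(w - y)) dw = (2*w - y) dw, which multiplied by dy ∧ dz gives (2*w - y) dy ∧ dz ∧ dw
  d(-3*y^2) includes (∂/∂y)(-3*y^2) dy = (-6*y) dy, which multiplied by dz ∧ dw gives (-6*y) dy ∧ dz ∧ dw
Collecting like 3-forms: d(omega) = (3 - z) dx ∧ dy ∧ dz + (1) dx ∧ dy ∧ dw + (w) dx ∧ dz ∧ dw + (2*w - 7*y) dy ∧ dz ∧ dw.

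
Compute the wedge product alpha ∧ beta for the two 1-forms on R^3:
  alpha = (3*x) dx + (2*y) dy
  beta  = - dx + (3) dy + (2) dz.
alpha ∧ beta = (9*x + 2*y) dx ∧ dy + (6*x) dx ∧ dz + (4*y) dy ∧ dz

Distribute the wedge, using dx_i ∧ dx_j = -dx_j ∧ dx_i and dx_i ∧ dx_i = 0. For each pair (i, j) with i < j, the coefficient of dx_i ∧ dx_j in alpha ∧ beta is (alpha_i * beta_j - alpha_j * beta_i). Collecting: alpha ∧ beta = (9*x + 2*y) dx ∧ dy + (6*x) dx ∧ dz + (4*y) dy ∧ dz.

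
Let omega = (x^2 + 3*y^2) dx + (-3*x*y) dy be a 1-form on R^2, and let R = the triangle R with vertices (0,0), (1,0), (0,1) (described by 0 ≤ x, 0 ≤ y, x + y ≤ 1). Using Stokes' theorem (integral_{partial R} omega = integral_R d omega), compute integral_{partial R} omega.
integral_(partial R) omega = -3/2

Stokes: integral_partial_R omega = integral_R d omega with d omega = (∂Q/∂x - ∂P/∂y) dx ∧ dy.
  ∂Q/∂x = -3*y
  ∂P/∂y = 6*y
  integrand = ∂Q/∂x - ∂P/∂y = -9*y.
Integrating over R: integral_0^1 integral_0^{1-x} (-9*y) dy dx = -3/2.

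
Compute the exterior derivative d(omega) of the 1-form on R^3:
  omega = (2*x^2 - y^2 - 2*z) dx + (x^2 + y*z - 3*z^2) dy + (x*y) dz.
d(omega) = (2*x + 2*y) dx ∧ dy + (y + 2) dx ∧ dz + (x - y + 6*z) dy ∧ dz

For a 1-form omega = sum_i f_i dx_i, the exterior derivative is
  d(omega) = sum_{i < j} (∂f_j/∂x_i - ∂f_i/∂x_j) dx_i ∧ dx_j.
  coefficient of dx ∧ dy: ∂f_2/∂x - ∂f_1/∂y = ∂(x^2 + y*z - 3*z^2)/∂x - ∂(2*x^2 - y^2 - 2*z)/∂y = 2*x + 2*y
  coefficient of dx ∧ dz: ∂f_3/∂x - ∂f_1/∂z = ∂(x*y)/∂x - ∂(2*x^2 - y^2 - 2*z)/∂z = y + 2
  coefficient of dy ∧ dz: ∂f_3/∂y - ∂f_2/∂z = ∂(x*y)/∂y - ∂(x^2 + y*z - 3*z^2)/∂z = x - y + 6*z
Assembling: d(omega) = (2*x + 2*y) dx ∧ dy + (y + 2) dx ∧ dz + (x - y + 6*z) dy ∧ dz.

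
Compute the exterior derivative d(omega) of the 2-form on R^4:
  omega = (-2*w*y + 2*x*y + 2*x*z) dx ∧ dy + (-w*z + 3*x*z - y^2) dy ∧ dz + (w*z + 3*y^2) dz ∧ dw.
d(omega) = (2*x + 3*z) dx ∧ dy ∧ dz + (-2*y) dx ∧ dy ∧ dw + (6*y - z) dy ∧ dz ∧ dw

For a 2-form omega = sum_{i<j} g_{ij} dx_i ∧ dx_j, the exterior derivative is
  d(omega) = sum_{i<j} d(g_{ij}) ∧ dx_i ∧ dx_j = sum_{i<j, k} (∂g_{ij}/∂x_k) dx_k ∧ dx_i ∧ dx_j.
Expand each term, using dx_k ∧ dx_i ∧ dx_j = sgn(permutation) dx_{(a)} ∧ dx_{(b)} ∧ dx_{(c)} with (a < b < c) sorted:
  d(-2*w*y + 2*x*y + 2*x*z) includes (∂/∂z)(-2*w*y + 2*x*y + 2*x*z) dz = (2*x) dz, which multiplied by dx ∧ dy gives (2*x) dx ∧ dy ∧ dz
  d(-2*w*y + 2*x*y + 2*x*z) includes (∂/∂w)(-2*w*y + 2*x*y + 2*x*z) dw = (-2*y) dw, which multiplied by dx ∧ dy gives (-2*y) dx ∧ dy ∧ dw
  d(-w*z + 3*x*z - y^2) includes (∂/∂x)(-w*z + 3*x*z - y^2) dx = (3*z) dx, which multiplied by dy ∧ dz gives (3*z) dx ∧ dy ∧ dz
  d(-w*z + 3*x*z - y^2) includes (∂/∂w)(-w*z + 3*x*z - y^2) dw = (-z) dw, which multiplied by dy ∧ dz gives (-z) dy ∧ dz ∧ dw
  d(w*z + 3*y^2) includes (∂/∂y)(w*z + 3*y^2) dy = (6*y) dy, which multiplied by dz ∧ dw gives (6*y) dy ∧ dz ∧ dw
Collecting like 3-forms: d(omega) = (2*x + 3*z) dx ∧ dy ∧ dz + (-2*y) dx ∧ dy ∧ dw + (6*y - z) dy ∧ dz ∧ dw.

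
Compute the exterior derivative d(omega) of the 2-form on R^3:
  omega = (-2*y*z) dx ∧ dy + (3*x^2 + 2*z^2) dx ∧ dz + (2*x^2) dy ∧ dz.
d(omega) = (4*x - 2*y) dx ∧ dy ∧ dz

For a 2-form omega = sum_{i<j} g_{ij} dx_i ∧ dx_j, the exterior derivative is
  d(omega) = sum_{i<j} d(g_{ij}) ∧ dx_i ∧ dx_j = sum_{i<j, k} (∂g_{ij}/∂x_k) dx_k ∧ dx_i ∧ dx_j.
Expand each term, using dx_k ∧ dx_i ∧ dx_j = sgn(permutation) dx_{(a)} ∧ dx_{(b)} ∧ dx_{(c)} with (a < b < c) sorted:
  d(-2*y*z) includes (∂/∂z)(-2*y*z) dz = (-2*y) dz, which multiplied by dx ∧ dy gives (-2*y) dx ∧ dy ∧ dz
  d(2*x^2) includes (∂/∂x)(2*x^2) dx = (4*x) dx, which multiplied by dy ∧ dz gives (4*x) dx ∧ dy ∧ dz
Collecting like 3-forms: d(omega) = (4*x - 2*y) dx ∧ dy ∧ dz.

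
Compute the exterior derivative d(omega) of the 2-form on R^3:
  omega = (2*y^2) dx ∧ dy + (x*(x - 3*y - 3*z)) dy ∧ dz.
d(omega) = (2*x - 3*y - 3*z) dx ∧ dy ∧ dz

For a 2-form omega = sum_{i<j} g_{ij} dx_i ∧ dx_j, the exterior derivative is
  d(omega) = sum_{i<j} d(g_{ij}) ∧ dx_i ∧ dx_j = sum_{i<j, k} (∂g_{ij}/∂x_k) dx_k ∧ dx_i ∧ dx_j.
Expand each term, using dx_k ∧ dx_i ∧ dx_j = sgn(permutation) dx_{(a)} ∧ dx_{(b)} ∧ dx_{(c)} with (a < b < c) sorted:
  d(x*(x - 3*y - 3*z)) includes (∂/∂x)(x*(x - 3*y - 3*z)) dx = (2*x - 3*y - 3*z) dx, which multiplied by dy ∧ dz gives (2*x - 3*y - 3*z) dx ∧ dy ∧ dz
Collecting like 3-forms: d(omega) = (2*x - 3*y - 3*z) dx ∧ dy ∧ dz.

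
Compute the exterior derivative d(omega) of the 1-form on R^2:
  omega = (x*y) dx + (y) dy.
d(omega) = (-x) dx ∧ dy

For a 1-form omega = sum_i f_i dx_i, the exterior derivative is
  d(omega) = sum_{i < j} (∂f_j/∂x_i - ∂f_i/∂x_j) dx_i ∧ dx_j.
  coefficient of dx ∧ dy: ∂f_2/∂x - ∂f_1/∂y = ∂(y)/∂x - ∂(x*y)/∂y = -x
Assembling: d(omega) = (-x) dx ∧ dy.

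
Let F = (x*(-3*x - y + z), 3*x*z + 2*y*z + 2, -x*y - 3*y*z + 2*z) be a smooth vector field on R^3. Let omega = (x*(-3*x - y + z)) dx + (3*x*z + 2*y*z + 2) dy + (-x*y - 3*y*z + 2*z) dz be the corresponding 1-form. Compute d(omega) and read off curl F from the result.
d(omega) = (-4*x - 2*y - 3*z) dy ∧ dz + (x + y) dz ∧ dx + (x + 3*z) dx ∧ dy; curl F = (-4*x - 2*y - 3*z, x + y, x + 3*z)

d omega = sum_{i<j} (∂f_j/∂x_i - ∂f_i/∂x_j) dx_i ∧ dx_j. Under the identification (dy ∧ dz, dz ∧ dx, dx ∧ dy) ↔ (e_x, e_y, e_z), the coefficients are exactly the components of curl F. Compute:
  ∂R/∂y - ∂Q/∂z = (-x - 3*z) - (3*x + 2*y) = -4*x - 2*y - 3*z
  ∂P/∂z - ∂R/∂x = (x) - (-y) = x + y
  ∂Q/∂x - ∂P/∂y = (3*z) - (-x) = x + 3*z.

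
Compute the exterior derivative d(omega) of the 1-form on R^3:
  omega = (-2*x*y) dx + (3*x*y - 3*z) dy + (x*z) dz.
d(omega) = (2*x + 3*y) dx ∧ dy + (z) dx ∧ dz + (3) dy ∧ dz

For a 1-form omega = sum_i f_i dx_i, the exterior derivative is
  d(omega) = sum_{i < j} (∂f_j/∂x_i - ∂f_i/∂x_j) dx_i ∧ dx_j.
  coefficient of dx ∧ dy: ∂f_2/∂x - ∂f_1/∂y = ∂(3*x*y - 3*z)/∂x - ∂(-2*x*y)/∂y = 2*x + 3*y
  coefficient of dx ∧ dz: ∂f_3/∂x - ∂f_1/∂z = ∂(x*z)/∂x - ∂(-2*x*y)/∂z = z
  coefficient of dy ∧ dz: ∂f_3/∂y - ∂f_2/∂z = ∂(x*z)/∂y - ∂(3*x*y - 3*z)/∂z = 3
Assembling: d(omega) = (2*x + 3*y) dx ∧ dy + (z) dx ∧ dz + (3) dy ∧ dz.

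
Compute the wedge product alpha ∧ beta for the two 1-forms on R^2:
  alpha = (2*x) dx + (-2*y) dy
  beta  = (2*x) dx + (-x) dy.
alpha ∧ beta = (2*x*(-x + 2*y)) dx ∧ dy

Distribute the wedge, using dx_i ∧ dx_j = -dx_j ∧ dx_i and dx_i ∧ dx_i = 0. For each pair (i, j) with i < j, the coefficient of dx_i ∧ dx_j in alpha ∧ beta is (alpha_i * beta_j - alpha_j * beta_i). Collecting: alpha ∧ beta = (2*x*(-x + 2*y)) dx ∧ dy.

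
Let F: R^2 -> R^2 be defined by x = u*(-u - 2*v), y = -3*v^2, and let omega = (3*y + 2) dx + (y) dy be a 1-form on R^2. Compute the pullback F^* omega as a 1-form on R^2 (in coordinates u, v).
F^* omega = (18*u*v^2 - 4*u + 18*v^3 - 4*v) du + (18*u*v^2 - 4*u + 18*v^3) dv

Using F^*(f dg) = (f ∘ F) d(g ∘ F), substitute each coordinate x_i by F_i(u, v) in f_i, and replace dx_i by d F_i = (∂F_i/∂u) du + (∂F_i/∂v) dv.
  For the x component: f_1(F) = 2 - 9*v^2; d F_1 = (-2*u - 2*v) du + (-2*u) dv
  For the y component: f_2(F) = -3*v^2; d F_2 = (0) du + (-6*v) dv
Combining and collecting du, dv coefficients:
  coeff of du: 18*u*v^2 - 4*u + 18*v^3 - 4*v
  coeff of dv: 18*u*v^2 - 4*u + 18*v^3
F^* omega = (18*u*v^2 - 4*u + 18*v^3 - 4*v) du + (18*u*v^2 - 4*u + 18*v^3) dv.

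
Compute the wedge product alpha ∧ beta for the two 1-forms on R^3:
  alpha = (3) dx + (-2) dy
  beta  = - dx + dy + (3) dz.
alpha ∧ beta = (1) dx ∧ dy + (9) dx ∧ dz + (-6) dy ∧ dz

Distribute the wedge, using dx_i ∧ dx_j = -dx_j ∧ dx_i and dx_i ∧ dx_i = 0. For each pair (i, j) with i < j, the coefficient of dx_i ∧ dx_j in alpha ∧ beta is (alpha_i * beta_j - alpha_j * beta_i). Collecting: alpha ∧ beta = (1) dx ∧ dy + (9) dx ∧ dz + (-6) dy ∧ dz.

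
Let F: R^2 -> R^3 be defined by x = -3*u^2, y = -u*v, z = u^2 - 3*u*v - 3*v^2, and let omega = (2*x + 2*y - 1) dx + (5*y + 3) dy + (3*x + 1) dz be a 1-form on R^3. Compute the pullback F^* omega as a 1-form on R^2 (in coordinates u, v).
F^* omega = (18*u^3 + 39*u^2*v + 5*u*v^2 + 8*u - 6*v) du + (27*u^3 + 59*u^2*v - 6*u - 6*v) dv

Using F^*(f dg) = (f ∘ F) d(g ∘ F), substitute each coordinate x_i by F_i(u, v) in f_i, and replace dx_i by d F_i = (∂F_i/∂u) du + (∂F_i/∂v) dv.
  For the x component: f_1(F) = -6*u^2 - 2*u*v - 1; d F_1 = (-6*u) du + (0) dv
  For the y component: f_2(F) = -5*u*v + 3; d F_2 = (-v) du + (-u) dv
  For the z component: f_3(F) = 1 - 9*u^2; d F_3 = (2*u - 3*v) du + (-3*u - 6*v) dv
Combining and collecting du, dv coefficients:
  coeff of du: 18*u^3 + 39*u^2*v + 5*u*v^2 + 8*u - 6*v
  coeff of dv: 27*u^3 + 59*u^2*v - 6*u - 6*v
F^* omega = (18*u^3 + 39*u^2*v + 5*u*v^2 + 8*u - 6*v) du + (27*u^3 + 59*u^2*v - 6*u - 6*v) dv.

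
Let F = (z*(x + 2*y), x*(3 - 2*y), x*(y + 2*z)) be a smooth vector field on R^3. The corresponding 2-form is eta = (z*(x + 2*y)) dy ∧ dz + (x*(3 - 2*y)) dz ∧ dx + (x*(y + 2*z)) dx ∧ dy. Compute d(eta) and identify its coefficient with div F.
d(eta) = (z) dx ∧ dy ∧ dz; div F = z

For a 2-form in R^3 of the form above, applying d gives a 3-form with coefficient ∂P/∂x + ∂Q/∂y + ∂R/∂z:
  ∂P/∂x = z
  ∂Q/∂y = -2*x
  ∂R/∂z = 2*x
Sum = z, which is exactly div F.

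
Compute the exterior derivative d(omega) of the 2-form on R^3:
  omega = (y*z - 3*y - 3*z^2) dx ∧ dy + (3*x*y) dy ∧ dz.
d(omega) = (4*y - 6*z) dx ∧ dy ∧ dz

For a 2-form omega = sum_{i<j} g_{ij} dx_i ∧ dx_j, the exterior derivative is
  d(omega) = sum_{i<j} d(g_{ij}) ∧ dx_i ∧ dx_j = sum_{i<j, k} (∂g_{ij}/∂x_k) dx_k ∧ dx_i ∧ dx_j.
Expand each term, using dx_k ∧ dx_i ∧ dx_j = sgn(permutation) dx_{(a)} ∧ dx_{(b)} ∧ dx_{(c)} with (a < b < c) sorted:
  d(y*z - 3*y - 3*z^2) includes (∂/∂z)(y*z - 3*y - 3*z^2) dz = (y - 6*z) dz, which multiplied by dx ∧ dy gives (y - 6*z) dx ∧ dy ∧ dz
  d(3*x*y) includes (∂/∂x)(3*x*y) dx = (3*y) dx, which multiplied by dy ∧ dz gives (3*y) dx ∧ dy ∧ dz
Collecting like 3-forms: d(omega) = (4*y - 6*z) dx ∧ dy ∧ dz.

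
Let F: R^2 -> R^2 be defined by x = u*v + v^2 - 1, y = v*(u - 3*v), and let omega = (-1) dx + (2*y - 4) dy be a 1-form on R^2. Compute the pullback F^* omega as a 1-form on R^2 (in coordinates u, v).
F^* omega = (v*(2*u*v - 6*v^2 - 5)) du + (2*u^2*v - 18*u*v^2 - 5*u + 36*v^3 + 22*v) dv

Using F^*(f dg) = (f ∘ F) d(g ∘ F), substitute each coordinate x_i by F_i(u, v) in f_i, and replace dx_i by d F_i = (∂F_i/∂u) du + (∂F_i/∂v) dv.
  For the x component: f_1(F) = -1; d F_1 = (v) du + (u + 2*v) dv
  For the y component: f_2(F) = 2*u*v - 6*v^2 - 4; d F_2 = (v) du + (u - 6*v) dv
Combining and collecting du, dv coefficients:
  coeff of du: v*(2*u*v - 6*v^2 - 5)
  coeff of dv: 2*u^2*v - 18*u*v^2 - 5*u + 36*v^3 + 22*v
F^* omega = (v*(2*u*v - 6*v^2 - 5)) du + (2*u^2*v - 18*u*v^2 - 5*u + 36*v^3 + 22*v) dv.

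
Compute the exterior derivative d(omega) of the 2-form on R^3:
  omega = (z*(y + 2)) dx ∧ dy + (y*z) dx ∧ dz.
d(omega) = (y - z + 2) dx ∧ dy ∧ dz

For a 2-form omega = sum_{i<j} g_{ij} dx_i ∧ dx_j, the exterior derivative is
  d(omega) = sum_{i<j} d(g_{ij}) ∧ dx_i ∧ dx_j = sum_{i<j, k} (∂g_{ij}/∂x_k) dx_k ∧ dx_i ∧ dx_j.
Expand each term, using dx_k ∧ dx_i ∧ dx_j = sgn(permutation) dx_{(a)} ∧ dx_{(b)} ∧ dx_{(c)} with (a < b < c) sorted:
  d(z*(y + 2)) includes (∂/∂z)(z*(y + 2)) dz = (y + 2) dz, which multiplied by dx ∧ dy gives (y + 2) dx ∧ dy ∧ dz
  d(y*z) includes (∂/∂y)(y*z) dy = (z) dy, which multiplied by dx ∧ dz gives (-z) dx ∧ dy ∧ dz
Collecting like 3-forms: d(omega) = (y - z + 2) dx ∧ dy ∧ dz.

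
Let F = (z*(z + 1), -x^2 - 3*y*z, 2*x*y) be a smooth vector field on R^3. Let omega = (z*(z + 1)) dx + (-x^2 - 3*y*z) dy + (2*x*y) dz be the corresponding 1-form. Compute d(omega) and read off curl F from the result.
d(omega) = (2*x + 3*y) dy ∧ dz + (-2*y + 2*z + 1) dz ∧ dx + (-2*x) dx ∧ dy; curl F = (2*x + 3*y, -2*y + 2*z + 1, -2*x)

d omega = sum_{i<j} (∂f_j/∂x_i - ∂f_i/∂x_j) dx_i ∧ dx_j. Under the identification (dy ∧ dz, dz ∧ dx, dx ∧ dy) ↔ (e_x, e_y, e_z), the coefficients are exactly the components of curl F. Compute:
  ∂R/∂y - ∂Q/∂z = (2*x) - (-3*y) = 2*x + 3*y
  ∂P/∂z - ∂R/∂x = (2*z + 1) - (2*y) = -2*y + 2*z + 1
  ∂Q/∂x - ∂P/∂y = (-2*x) - (0) = -2*x.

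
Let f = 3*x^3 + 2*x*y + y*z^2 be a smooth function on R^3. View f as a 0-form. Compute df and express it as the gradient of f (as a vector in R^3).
df = (9*x^2 + 2*y) dx + (2*x + z^2) dy + (2*y*z) dz; grad f = (9*x^2 + 2*y, 2*x + z^2, 2*y*z)

For a 0-form f, d f = (∂f/∂x) dx + (∂f/∂y) dy + (∂f/∂z) dz. The components of the vector representation are exactly the entries of grad f in Cartesian coordinates:
  ∂f/∂x = 9*x^2 + 2*y
  ∂f/∂y = 2*x + z^2
  ∂f/∂z = 2*y*z.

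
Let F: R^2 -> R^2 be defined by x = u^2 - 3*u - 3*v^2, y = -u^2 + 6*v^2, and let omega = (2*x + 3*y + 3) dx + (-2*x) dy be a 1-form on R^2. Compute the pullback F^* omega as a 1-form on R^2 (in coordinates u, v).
F^* omega = (2*u^3 - 21*u^2 + 12*u*v^2 + 24*u - 36*v^2 - 9) du + (18*v*(-u^2 + 6*u - 1)) dv

Using F^*(f dg) = (f ∘ F) d(g ∘ F), substitute each coordinate x_i by F_i(u, v) in f_i, and replace dx_i by d F_i = (∂F_i/∂u) du + (∂F_i/∂v) dv.
  For the x component: f_1(F) = -u^2 - 6*u + 12*v^2 + 3; d F_1 = (2*u - 3) du + (-6*v) dv
  For the y component: f_2(F) = -2*u^2 + 6*u + 6*v^2; d F_2 = (-2*u) du + (12*v) dv
Combining and collecting du, dv coefficients:
  coeff of du: 2*u^3 - 21*u^2 + 12*u*v^2 + 24*u - 36*v^2 - 9
  coeff of dv: 18*v*(-u^2 + 6*u - 1)
F^* omega = (2*u^3 - 21*u^2 + 12*u*v^2 + 24*u - 36*v^2 - 9) du + (18*v*(-u^2 + 6*u - 1)) dv.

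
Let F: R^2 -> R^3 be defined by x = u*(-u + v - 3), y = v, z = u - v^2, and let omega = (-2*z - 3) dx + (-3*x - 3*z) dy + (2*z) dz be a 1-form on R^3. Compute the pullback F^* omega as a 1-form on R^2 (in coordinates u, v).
F^* omega = (4*u^2 - 4*u*v^2 - 2*u*v + 14*u + 2*v^3 - 8*v^2 - 3*v + 9) du + (u^2 + 2*u*v^2 - 7*u*v + 3*u + 4*v^3 + 3*v^2) dv

Using F^*(f dg) = (f ∘ F) d(g ∘ F), substitute each coordinate x_i by F_i(u, v) in f_i, and replace dx_i by d F_i = (∂F_i/∂u) du + (∂F_i/∂v) dv.
  For the x component: f_1(F) = -2*u + 2*v^2 - 3; d F_1 = (-2*u + v - 3) du + (u) dv
  For the y component: f_2(F) = 3*u^2 - 3*u*v + 6*u + 3*v^2; d F_2 = (0) du + (1) dv
  For the z component: f_3(F) = 2*u - 2*v^2; d F_3 = (1) du + (-2*v) dv
Combining and collecting du, dv coefficients:
  coeff of du: 4*u^2 - 4*u*v^2 - 2*u*v + 14*u + 2*v^3 - 8*v^2 - 3*v + 9
  coeff of dv: u^2 + 2*u*v^2 - 7*u*v + 3*u + 4*v^3 + 3*v^2
F^* omega = (4*u^2 - 4*u*v^2 - 2*u*v + 14*u + 2*v^3 - 8*v^2 - 3*v + 9) du + (u^2 + 2*u*v^2 - 7*u*v + 3*u + 4*v^3 + 3*v^2) dv.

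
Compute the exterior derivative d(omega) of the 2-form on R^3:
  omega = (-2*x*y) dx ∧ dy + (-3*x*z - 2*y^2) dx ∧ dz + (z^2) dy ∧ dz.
d(omega) = (4*y) dx ∧ dy ∧ dz

For a 2-form omega = sum_{i<j} g_{ij} dx_i ∧ dx_j, the exterior derivative is
  d(omega) = sum_{i<j} d(g_{ij}) ∧ dx_i ∧ dx_j = sum_{i<j, k} (∂g_{ij}/∂x_k) dx_k ∧ dx_i ∧ dx_j.
Expand each term, using dx_k ∧ dx_i ∧ dx_j = sgn(permutation) dx_{(a)} ∧ dx_{(b)} ∧ dx_{(c)} with (a < b < c) sorted:
  d(-3*x*z - 2*y^2) includes (∂/∂y)(-3*x*z - 2*y^2) dy = (-4*y) dy, which multiplied by dx ∧ dz gives (4*y) dx ∧ dy ∧ dz
Collecting like 3-forms: d(omega) = (4*y) dx ∧ dy ∧ dz.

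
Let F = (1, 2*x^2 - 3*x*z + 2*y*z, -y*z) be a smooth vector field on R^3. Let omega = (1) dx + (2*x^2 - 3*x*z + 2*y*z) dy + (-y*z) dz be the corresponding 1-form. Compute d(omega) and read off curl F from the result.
d(omega) = (3*x - 2*y - z) dy ∧ dz + (0) dz ∧ dx + (4*x - 3*z) dx ∧ dy; curl F = (3*x - 2*y - z, 0, 4*x - 3*z)

d omega = sum_{i<j} (∂f_j/∂x_i - ∂f_i/∂x_j) dx_i ∧ dx_j. Under the identification (dy ∧ dz, dz ∧ dx, dx ∧ dy) ↔ (e_x, e_y, e_z), the coefficients are exactly the components of curl F. Compute:
  ∂R/∂y - ∂Q/∂z = (-z) - (-3*x + 2*y) = 3*x - 2*y - z
  ∂P/∂z - ∂R/∂x = (0) - (0) = 0
  ∂Q/∂x - ∂P/∂y = (4*x - 3*z) - (0) = 4*x - 3*z.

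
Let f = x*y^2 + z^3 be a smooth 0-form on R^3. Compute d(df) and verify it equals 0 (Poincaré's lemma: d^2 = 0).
d(df) = 0

Step 1: df = sum_i (∂f/∂x_i) dx_i = (y^2) dx + (2*x*y) dy + (3*z^2) dz.
Step 2: Apply d again. Using the 1-form formula, the coefficient of dx ∧ dy in d(df) is ∂^2 f/∂x ∂y - ∂^2 f/∂y ∂x = (2*y) - (2*y) = 0 (equality of mixed partials for smooth f).
Similarly for dx ∧ dz and dy ∧ dz — all coefficients vanish. So d(df) = 0.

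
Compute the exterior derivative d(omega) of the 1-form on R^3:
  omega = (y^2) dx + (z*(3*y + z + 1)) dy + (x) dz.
d(omega) = (-2*y) dx ∧ dy + (1) dx ∧ dz + (-3*y - 2*z - 1) dy ∧ dz

For a 1-form omega = sum_i f_i dx_i, the exterior derivative is
  d(omega) = sum_{i < j} (∂f_j/∂x_i - ∂f_i/∂x_j) dx_i ∧ dx_j.
  coefficient of dx ∧ dy: ∂f_2/∂x - ∂f_1/∂y = ∂(z*(3*y + z + 1))/∂x - ∂(y^2)/∂y = -2*y
  coefficient of dx ∧ dz: ∂f_3/∂x - ∂f_1/∂z = ∂(x)/∂x - ∂(y^2)/∂z = 1
  coefficient of dy ∧ dz: ∂f_3/∂y - ∂f_2/∂z = ∂(x)/∂y - ∂(z*(3*y + z + 1))/∂z = -3*y - 2*z - 1
Assembling: d(omega) = (-2*y) dx ∧ dy + (1) dx ∧ dz + (-3*y - 2*z - 1) dy ∧ dz.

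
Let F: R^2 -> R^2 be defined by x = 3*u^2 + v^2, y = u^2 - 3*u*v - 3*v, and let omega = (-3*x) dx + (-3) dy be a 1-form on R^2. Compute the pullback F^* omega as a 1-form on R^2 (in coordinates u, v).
F^* omega = (-54*u^3 - 18*u*v^2 - 6*u + 9*v) du + (-18*u^2*v + 9*u - 6*v^3 + 9) dv

Using F^*(f dg) = (f ∘ F) d(g ∘ F), substitute each coordinate x_i by F_i(u, v) in f_i, and replace dx_i by d F_i = (∂F_i/∂u) du + (∂F_i/∂v) dv.
  For the x component: f_1(F) = -9*u^2 - 3*v^2; d F_1 = (6*u) du + (2*v) dv
  For the y component: f_2(F) = -3; d F_2 = (2*u - 3*v) du + (-3*u - 3) dv
Combining and collecting du, dv coefficients:
  coeff of du: -54*u^3 - 18*u*v^2 - 6*u + 9*v
  coeff of dv: -18*u^2*v + 9*u - 6*v^3 + 9
F^* omega = (-54*u^3 - 18*u*v^2 - 6*u + 9*v) du + (-18*u^2*v + 9*u - 6*v^3 + 9) dv.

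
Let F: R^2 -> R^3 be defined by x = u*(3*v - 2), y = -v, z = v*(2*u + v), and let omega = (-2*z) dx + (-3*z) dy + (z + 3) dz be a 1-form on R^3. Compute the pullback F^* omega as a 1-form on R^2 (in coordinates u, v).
F^* omega = (2*v*(-4*u*v + 4*u - 2*v^2 + 2*v + 3)) du + (-8*u^2*v + 6*u*v + 6*u + 2*v^3 + 3*v^2 + 6*v) dv

Using F^*(f dg) = (f ∘ F) d(g ∘ F), substitute each coordinate x_i by F_i(u, v) in f_i, and replace dx_i by d F_i = (∂F_i/∂u) du + (∂F_i/∂v) dv.
  For the x component: f_1(F) = 2*v*(-2*u - v); d F_1 = (3*v - 2) du + (3*u) dv
  For the y component: f_2(F) = 3*v*(-2*u - v); d F_2 = (0) du + (-1) dv
  For the z component: f_3(F) = 2*u*v + v^2 + 3; d F_3 = (2*v) du + (2*u + 2*v) dv
Combining and collecting du, dv coefficients:
  coeff of du: 2*v*(-4*u*v + 4*u - 2*v^2 + 2*v + 3)
  coeff of dv: -8*u^2*v + 6*u*v + 6*u + 2*v^3 + 3*v^2 + 6*v
F^* omega = (2*v*(-4*u*v + 4*u - 2*v^2 + 2*v + 3)) du + (-8*u^2*v + 6*u*v + 6*u + 2*v^3 + 3*v^2 + 6*v) dv.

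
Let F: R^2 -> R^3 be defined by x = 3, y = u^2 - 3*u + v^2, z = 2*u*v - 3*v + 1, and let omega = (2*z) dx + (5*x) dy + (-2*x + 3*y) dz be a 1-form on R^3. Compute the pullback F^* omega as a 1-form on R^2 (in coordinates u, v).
F^* omega = (6*u^2*v - 18*u*v + 30*u + 6*v^3 - 12*v - 45) du + (6*u^3 - 27*u^2 + 6*u*v^2 + 15*u - 9*v^2 + 30*v + 18) dv

Using F^*(f dg) = (f ∘ F) d(g ∘ F), substitute each coordinate x_i by F_i(u, v) in f_i, and replace dx_i by d F_i = (∂F_i/∂u) du + (∂F_i/∂v) dv.
  For the x component: f_1(F) = 4*u*v - 6*v + 2; d F_1 = (0) du + (0) dv
  For the y component: f_2(F) = 15; d F_2 = (2*u - 3) du + (2*v) dv
  For the z component: f_3(F) = 3*u^2 - 9*u + 3*v^2 - 6; d F_3 = (2*v) du + (2*u - 3) dv
Combining and collecting du, dv coefficients:
  coeff of du: 6*u^2*v - 18*u*v + 30*u + 6*v^3 - 12*v - 45
  coeff of dv: 6*u^3 - 27*u^2 + 6*u*v^2 + 15*u - 9*v^2 + 30*v + 18
F^* omega = (6*u^2*v - 18*u*v + 30*u + 6*v^3 - 12*v - 45) du + (6*u^3 - 27*u^2 + 6*u*v^2 + 15*u - 9*v^2 + 30*v + 18) dv.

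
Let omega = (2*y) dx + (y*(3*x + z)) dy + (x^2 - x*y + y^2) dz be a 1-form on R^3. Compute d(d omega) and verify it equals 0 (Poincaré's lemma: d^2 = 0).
d(d omega) = 0

Step 1: d omega = sum_{i<j} (∂f_j/∂x_i - ∂f_i/∂x_j) dx_i ∧ dx_j:
  coeff of dx ∧ dy: 3*y - 2
  coeff of dx ∧ dz: 2*x - y
  coeff of dy ∧ dz: -x + y
Step 2: Apply d again to each 2-form coefficient. The only possible 3-form in R^3 is dx ∧ dy ∧ dz, with coefficient
  ∂(coeff of dy∧dz)/∂x - ∂(coeff of dx∧dz)/∂y + ∂(coeff of dx∧dy)/∂z
  = ∂/∂x (-x + y) - ∂/∂y (2*x - y) + ∂/∂z (3*y - 2).
Each of these terms simplifies to sums of mixed partials that cancel in pairs. The result is 0 (by equality of mixed partials for smooth functions — Schwarz / Clairaut).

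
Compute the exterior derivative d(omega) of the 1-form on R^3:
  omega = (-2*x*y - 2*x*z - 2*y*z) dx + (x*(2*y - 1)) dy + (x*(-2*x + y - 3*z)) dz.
d(omega) = (2*x + 2*y + 2*z - 1) dx ∧ dy + (-2*x + 3*y - 3*z) dx ∧ dz + (x) dy ∧ dz

For a 1-form omega = sum_i f_i dx_i, the exterior derivative is
  d(omega) = sum_{i < j} (∂f_j/∂x_i - ∂f_i/∂x_j) dx_i ∧ dx_j.
  coefficient of dx ∧ dy: ∂f_2/∂x - ∂f_1/∂y = ∂(x*(2*y - 1))/∂x - ∂(-2*x*y - 2*x*z - 2*y*z)/∂y = 2*x + 2*y + 2*z - 1
  coefficient of dx ∧ dz: ∂f_3/∂x - ∂f_1/∂z = ∂(x*(-2*x + y - 3*z))/∂x - ∂(-2*x*y - 2*x*z - 2*y*z)/∂z = -2*x + 3*y - 3*z
  coefficient of dy ∧ dz: ∂f_3/∂y - ∂f_2/∂z = ∂(x*(-2*x + y - 3*z))/∂y - ∂(x*(2*y - 1))/∂z = x
Assembling: d(omega) = (2*x + 2*y + 2*z - 1) dx ∧ dy + (-2*x + 3*y - 3*z) dx ∧ dz + (x) dy ∧ dz.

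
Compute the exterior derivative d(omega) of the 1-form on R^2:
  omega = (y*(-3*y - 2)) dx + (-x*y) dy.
d(omega) = (5*y + 2) dx ∧ dy

For a 1-form omega = sum_i f_i dx_i, the exterior derivative is
  d(omega) = sum_{i < j} (∂f_j/∂x_i - ∂f_i/∂x_j) dx_i ∧ dx_j.
  coefficient of dx ∧ dy: ∂f_2/∂x - ∂f_1/∂y = ∂(-x*y)/∂x - ∂(y*(-3*y - 2))/∂y = 5*y + 2
Assembling: d(omega) = (5*y + 2) dx ∧ dy.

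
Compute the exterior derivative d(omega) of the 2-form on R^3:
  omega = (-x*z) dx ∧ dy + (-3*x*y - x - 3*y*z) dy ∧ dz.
d(omega) = (-x - 3*y - 1) dx ∧ dy ∧ dz

For a 2-form omega = sum_{i<j} g_{ij} dx_i ∧ dx_j, the exterior derivative is
  d(omega) = sum_{i<j} d(g_{ij}) ∧ dx_i ∧ dx_j = sum_{i<j, k} (∂g_{ij}/∂x_k) dx_k ∧ dx_i ∧ dx_j.
Expand each term, using dx_k ∧ dx_i ∧ dx_j = sgn(permutation) dx_{(a)} ∧ dx_{(b)} ∧ dx_{(c)} with (a < b < c) sorted:
  d(-x*z) includes (∂/∂z)(-x*z) dz = (-x) dz, which multiplied by dx ∧ dy gives (-x) dx ∧ dy ∧ dz
  d(-3*x*y - x - 3*y*z) includes (∂/∂x)(-3*x*y - x - 3*y*z) dx = (-3*y - 1) dx, which multiplied by dy ∧ dz gives (-3*y - 1) dx ∧ dy ∧ dz
Collecting like 3-forms: d(omega) = (-x - 3*y - 1) dx ∧ dy ∧ dz.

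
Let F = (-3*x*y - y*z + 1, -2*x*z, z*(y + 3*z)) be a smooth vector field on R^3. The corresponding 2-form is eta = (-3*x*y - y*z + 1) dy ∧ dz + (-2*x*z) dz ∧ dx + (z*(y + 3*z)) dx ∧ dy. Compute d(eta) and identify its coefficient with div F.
d(eta) = (-2*y + 6*z) dx ∧ dy ∧ dz; div F = -2*y + 6*z

For a 2-form in R^3 of the form above, applying d gives a 3-form with coefficient ∂P/∂x + ∂Q/∂y + ∂R/∂z:
  ∂P/∂x = -3*y
  ∂Q/∂y = 0
  ∂R/∂z = y + 6*z
Sum = -2*y + 6*z, which is exactly div F.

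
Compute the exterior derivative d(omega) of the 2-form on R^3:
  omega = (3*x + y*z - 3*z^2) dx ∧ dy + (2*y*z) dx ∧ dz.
d(omega) = (y - 8*z) dx ∧ dy ∧ dz

For a 2-form omega = sum_{i<j} g_{ij} dx_i ∧ dx_j, the exterior derivative is
  d(omega) = sum_{i<j} d(g_{ij}) ∧ dx_i ∧ dx_j = sum_{i<j, k} (∂g_{ij}/∂x_k) dx_k ∧ dx_i ∧ dx_j.
Expand each term, using dx_k ∧ dx_i ∧ dx_j = sgn(permutation) dx_{(a)} ∧ dx_{(b)} ∧ dx_{(c)} with (a < b < c) sorted:
  d(3*x + y*z - 3*z^2) includes (∂/∂z)(3*x + y*z - 3*z^2) dz = (y - 6*z) dz, which multiplied by dx ∧ dy gives (y - 6*z) dx ∧ dy ∧ dz
  d(2*y*z) includes (∂/∂y)(2*y*z) dy = (2*z) dy, which multiplied by dx ∧ dz gives (-2*z) dx ∧ dy ∧ dz
Collecting like 3-forms: d(omega) = (y - 8*z) dx ∧ dy ∧ dz.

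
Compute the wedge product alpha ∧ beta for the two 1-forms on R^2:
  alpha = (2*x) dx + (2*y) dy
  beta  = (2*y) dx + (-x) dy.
alpha ∧ beta = (-2*x^2 - 4*y^2) dx ∧ dy

Distribute the wedge, using dx_i ∧ dx_j = -dx_j ∧ dx_i and dx_i ∧ dx_i = 0. For each pair (i, j) with i < j, the coefficient of dx_i ∧ dx_j in alpha ∧ beta is (alpha_i * beta_j - alpha_j * beta_i). Collecting: alpha ∧ beta = (-2*x^2 - 4*y^2) dx ∧ dy.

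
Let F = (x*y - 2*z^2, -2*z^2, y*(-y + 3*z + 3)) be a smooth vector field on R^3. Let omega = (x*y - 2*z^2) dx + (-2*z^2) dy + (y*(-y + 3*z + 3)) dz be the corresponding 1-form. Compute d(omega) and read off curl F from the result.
d(omega) = (-2*y + 7*z + 3) dy ∧ dz + (-4*z) dz ∧ dx + (-x) dx ∧ dy; curl F = (-2*y + 7*z + 3, -4*z, -x)

d omega = sum_{i<j} (∂f_j/∂x_i - ∂f_i/∂x_j) dx_i ∧ dx_j. Under the identification (dy ∧ dz, dz ∧ dx, dx ∧ dy) ↔ (e_x, e_y, e_z), the coefficients are exactly the components of curl F. Compute:
  ∂R/∂y - ∂Q/∂z = (-2*y + 3*z + 3) - (-4*z) = -2*y + 7*z + 3
  ∂P/∂z - ∂R/∂x = (-4*z) - (0) = -4*z
  ∂Q/∂x - ∂P/∂y = (0) - (x) = -x.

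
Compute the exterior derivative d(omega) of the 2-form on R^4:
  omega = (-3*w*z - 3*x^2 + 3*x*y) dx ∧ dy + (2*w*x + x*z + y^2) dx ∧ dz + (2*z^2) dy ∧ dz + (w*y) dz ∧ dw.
d(omega) = (-3*w - 2*y) dx ∧ dy ∧ dz + (-3*z) dx ∧ dy ∧ dw + (2*x) dx ∧ dz ∧ dw + (w) dy ∧ dz ∧ dw

For a 2-form omega = sum_{i<j} g_{ij} dx_i ∧ dx_j, the exterior derivative is
  d(omega) = sum_{i<j} d(g_{ij}) ∧ dx_i ∧ dx_j = sum_{i<j, k} (∂g_{ij}/∂x_k) dx_k ∧ dx_i ∧ dx_j.
Expand each term, using dx_k ∧ dx_i ∧ dx_j = sgn(permutation) dx_{(a)} ∧ dx_{(b)} ∧ dx_{(c)} with (a < b < c) sorted:
  d(-3*w*z - 3*x^2 + 3*x*y) includes (∂/∂z)(-3*w*z - 3*x^2 + 3*x*y) dz = (-3*w) dz, which multiplied by dx ∧ dy gives (-3*w) dx ∧ dy ∧ dz
  d(-3*w*z - 3*x^2 + 3*x*y) includes (∂/∂w)(-3*w*z - 3*x^2 + 3*x*y) dw = (-3*z) dw, which multiplied by dx ∧ dy gives (-3*z) dx ∧ dy ∧ dw
  d(2*w*x + x*z + y^2) includes (∂/∂y)(2*w*x + x*z + y^2) dy = (2*y) dy, which multiplied by dx ∧ dz gives (-2*y) dx ∧ dy ∧ dz
  d(2*w*x + x*z + y^2) includes (∂/∂w)(2*w*x + x*z + y^2) dw = (2*x) dw, which multiplied by dx ∧ dz gives (2*x) dx ∧ dz ∧ dw
  d(w*y) includes (∂/∂y)(w*y) dy = (w) dy, which multiplied by dz ∧ dw gives (w) dy ∧ dz ∧ dw
Collecting like 3-forms: d(omega) = (-3*w - 2*y) dx ∧ dy ∧ dz + (-3*z) dx ∧ dy ∧ dw + (2*x) dx ∧ dz ∧ dw + (w) dy ∧ dz ∧ dw.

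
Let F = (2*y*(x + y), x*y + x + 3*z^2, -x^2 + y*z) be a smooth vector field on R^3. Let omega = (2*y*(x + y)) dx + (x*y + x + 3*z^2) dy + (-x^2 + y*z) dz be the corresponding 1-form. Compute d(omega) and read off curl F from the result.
d(omega) = (-5*z) dy ∧ dz + (2*x) dz ∧ dx + (-2*x - 3*y + 1) dx ∧ dy; curl F = (-5*z, 2*x, -2*x - 3*y + 1)

d omega = sum_{i<j} (∂f_j/∂x_i - ∂f_i/∂x_j) dx_i ∧ dx_j. Under the identification (dy ∧ dz, dz ∧ dx, dx ∧ dy) ↔ (e_x, e_y, e_z), the coefficients are exactly the components of curl F. Compute:
  ∂R/∂y - ∂Q/∂z = (z) - (6*z) = -5*z
  ∂P/∂z - ∂R/∂x = (0) - (-2*x) = 2*x
  ∂Q/∂x - ∂P/∂y = (y + 1) - (2*x + 4*y) = -2*x - 3*y + 1.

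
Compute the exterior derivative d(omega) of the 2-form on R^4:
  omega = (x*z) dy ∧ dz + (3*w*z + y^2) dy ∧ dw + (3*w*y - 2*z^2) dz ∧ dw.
d(omega) = (z) dx ∧ dy ∧ dz

For a 2-form omega = sum_{i<j} g_{ij} dx_i ∧ dx_j, the exterior derivative is
  d(omega) = sum_{i<j} d(g_{ij}) ∧ dx_i ∧ dx_j = sum_{i<j, k} (∂g_{ij}/∂x_k) dx_k ∧ dx_i ∧ dx_j.
Expand each term, using dx_k ∧ dx_i ∧ dx_j = sgn(permutation) dx_{(a)} ∧ dx_{(b)} ∧ dx_{(c)} with (a < b < c) sorted:
  d(x*z) includes (∂/∂x)(x*z) dx = (z) dx, which multiplied by dy ∧ dz gives (z) dx ∧ dy ∧ dz
  d(3*w*z + y^2) includes (∂/∂z)(3*w*z + y^2) dz = (3*w) dz, which multiplied by dy ∧ dw gives (-3*w) dy ∧ dz ∧ dw
  d(3*w*y - 2*z^2) includes (∂/∂y)(3*w*y - 2*z^2) dy = (3*w) dy, which multiplied by dz ∧ dw gives (3*w) dy ∧ dz ∧ dw
Collecting like 3-forms: d(omega) = (z) dx ∧ dy ∧ dz.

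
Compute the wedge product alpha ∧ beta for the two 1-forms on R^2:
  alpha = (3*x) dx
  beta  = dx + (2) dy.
alpha ∧ beta = (6*x) dx ∧ dy

Distribute the wedge, using dx_i ∧ dx_j = -dx_j ∧ dx_i and dx_i ∧ dx_i = 0. For each pair (i, j) with i < j, the coefficient of dx_i ∧ dx_j in alpha ∧ beta is (alpha_i * beta_j - alpha_j * beta_i). Collecting: alpha ∧ beta = (6*x) dx ∧ dy.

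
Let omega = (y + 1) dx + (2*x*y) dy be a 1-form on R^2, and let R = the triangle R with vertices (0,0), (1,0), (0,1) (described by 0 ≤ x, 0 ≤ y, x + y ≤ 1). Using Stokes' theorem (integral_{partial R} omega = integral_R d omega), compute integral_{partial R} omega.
integral_(partial R) omega = -1/6

Stokes: integral_partial_R omega = integral_R d omega with d omega = (∂Q/∂x - ∂P/∂y) dx ∧ dy.
  ∂Q/∂x = 2*y
  ∂P/∂y = 1
  integrand = ∂Q/∂x - ∂P/∂y = 2*y - 1.
Integrating over R: integral_0^1 integral_0^{1-x} (2*y - 1) dy dx = -1/6.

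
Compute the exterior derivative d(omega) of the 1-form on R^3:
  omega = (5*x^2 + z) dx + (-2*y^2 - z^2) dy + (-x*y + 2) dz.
d(omega) = (-y - 1) dx ∧ dz + (-x + 2*z) dy ∧ dz

For a 1-form omega = sum_i f_i dx_i, the exterior derivative is
  d(omega) = sum_{i < j} (∂f_j/∂x_i - ∂f_i/∂x_j) dx_i ∧ dx_j.
  coefficient of dx ∧ dz: ∂f_3/∂x - ∂f_1/∂z = ∂(-x*y + 2)/∂x - ∂(5*x^2 + z)/∂z = -y - 1
  coefficient of dy ∧ dz: ∂f_3/∂y - ∂f_2/∂z = ∂(-x*y + 2)/∂y - ∂(-2*y^2 - z^2)/∂z = -x + 2*z
Assembling: d(omega) = (-y - 1) dx ∧ dz + (-x + 2*z) dy ∧ dz.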